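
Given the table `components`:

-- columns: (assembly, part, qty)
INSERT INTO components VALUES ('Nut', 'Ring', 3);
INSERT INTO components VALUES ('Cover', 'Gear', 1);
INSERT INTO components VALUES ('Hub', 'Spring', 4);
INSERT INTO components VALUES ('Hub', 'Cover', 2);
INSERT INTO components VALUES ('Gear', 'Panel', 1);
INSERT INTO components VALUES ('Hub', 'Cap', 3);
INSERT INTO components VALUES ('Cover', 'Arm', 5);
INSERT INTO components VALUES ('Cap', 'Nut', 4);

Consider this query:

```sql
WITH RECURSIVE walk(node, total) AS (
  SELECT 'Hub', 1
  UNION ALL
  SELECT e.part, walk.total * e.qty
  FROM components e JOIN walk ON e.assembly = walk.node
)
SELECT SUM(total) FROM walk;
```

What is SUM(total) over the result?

72

Base: (Hub, total=1).
Iteration 1: components of {Hub} -> Cap = 1*3 = 3, Cover = 1*2 = 2, Spring = 1*4 = 4.
Iteration 2: components of {Cap,Cover,Spring} -> Arm = 2*5 = 10, Gear = 2*1 = 2, Nut = 3*4 = 12.
Iteration 3: components of {Arm,Gear,Nut} -> Panel = 2*1 = 2, Ring = 12*3 = 36.
Iteration 4: no further components; recursion stops.
SUM(total) = 1 + 2 + 3 + 4 + 10 + 2 + 12 + 2 + 36 = 72.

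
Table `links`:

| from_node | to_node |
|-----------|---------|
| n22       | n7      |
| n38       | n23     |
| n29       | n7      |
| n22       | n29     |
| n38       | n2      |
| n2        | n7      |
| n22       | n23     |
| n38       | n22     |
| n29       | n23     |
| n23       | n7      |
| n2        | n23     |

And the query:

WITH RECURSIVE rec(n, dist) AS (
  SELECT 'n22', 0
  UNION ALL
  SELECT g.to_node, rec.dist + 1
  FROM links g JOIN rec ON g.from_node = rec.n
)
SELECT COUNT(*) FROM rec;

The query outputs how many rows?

8

Base: (n22, dist=0).
Iteration 1: edges from {n22} -> (n23, dist=1), (n29, dist=1), (n7, dist=1).
Iteration 2: edges from {n23,n29,n7} -> (n23, dist=2), (n7, dist=2) x2. [UNION ALL keeps all 3 new rows, including repeats]
Iteration 3: edges from {n23,n7} -> (n7, dist=3).
Iteration 4: no outgoing edges from {n7}; recursion stops.
Total rows emitted: 8.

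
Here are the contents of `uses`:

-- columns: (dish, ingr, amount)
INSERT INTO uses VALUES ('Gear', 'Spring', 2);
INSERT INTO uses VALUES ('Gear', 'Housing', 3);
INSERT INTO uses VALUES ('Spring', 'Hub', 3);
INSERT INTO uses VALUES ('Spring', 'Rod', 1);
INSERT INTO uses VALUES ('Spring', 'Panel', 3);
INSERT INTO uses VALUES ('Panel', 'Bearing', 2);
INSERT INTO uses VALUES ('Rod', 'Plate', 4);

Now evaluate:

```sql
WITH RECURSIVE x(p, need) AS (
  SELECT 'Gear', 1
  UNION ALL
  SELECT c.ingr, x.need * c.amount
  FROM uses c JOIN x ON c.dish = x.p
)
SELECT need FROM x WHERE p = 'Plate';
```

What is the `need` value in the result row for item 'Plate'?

8

Base: (Gear, need=1).
Iteration 1: components of {Gear} -> Housing = 1*3 = 3, Spring = 1*2 = 2.
Iteration 2: components of {Housing,Spring} -> Hub = 2*3 = 6, Panel = 2*3 = 6, Rod = 2*1 = 2.
Iteration 3: components of {Hub,Panel,Rod} -> Bearing = 6*2 = 12, Plate = 2*4 = 8.
Iteration 4: no further components; recursion stops.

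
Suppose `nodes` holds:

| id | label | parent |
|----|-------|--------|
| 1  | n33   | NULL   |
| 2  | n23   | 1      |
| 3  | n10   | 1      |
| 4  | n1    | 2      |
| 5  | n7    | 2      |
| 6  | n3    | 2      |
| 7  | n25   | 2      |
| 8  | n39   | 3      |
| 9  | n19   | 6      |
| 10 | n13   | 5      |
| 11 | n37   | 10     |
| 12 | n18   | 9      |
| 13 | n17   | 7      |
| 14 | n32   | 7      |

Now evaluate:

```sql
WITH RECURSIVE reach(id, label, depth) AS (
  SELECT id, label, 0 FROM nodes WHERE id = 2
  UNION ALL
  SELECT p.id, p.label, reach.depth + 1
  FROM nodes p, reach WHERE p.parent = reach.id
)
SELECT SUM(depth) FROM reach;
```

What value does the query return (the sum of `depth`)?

18

Base: id=2 (n23) at depth 0.
Iteration 1: rows with parent in {2} -> n1 (id 4, depth 1), n7 (id 5, depth 1), n3 (id 6, depth 1), n25 (id 7, depth 1).
Iteration 2: rows with parent in {4,5,6,7} -> n19 (id 9, depth 2), n13 (id 10, depth 2), n17 (id 13, depth 2), n32 (id 14, depth 2).
Iteration 3: rows with parent in {9,10,13,14} -> n37 (id 11, depth 3), n18 (id 12, depth 3).
Iteration 4: no rows with parent in {11,12}; recursion stops.
SUM(depth) = 0 + 1 + 1 + 1 + 1 + 2 + 2 + 2 + 2 + 3 + 3 = 18.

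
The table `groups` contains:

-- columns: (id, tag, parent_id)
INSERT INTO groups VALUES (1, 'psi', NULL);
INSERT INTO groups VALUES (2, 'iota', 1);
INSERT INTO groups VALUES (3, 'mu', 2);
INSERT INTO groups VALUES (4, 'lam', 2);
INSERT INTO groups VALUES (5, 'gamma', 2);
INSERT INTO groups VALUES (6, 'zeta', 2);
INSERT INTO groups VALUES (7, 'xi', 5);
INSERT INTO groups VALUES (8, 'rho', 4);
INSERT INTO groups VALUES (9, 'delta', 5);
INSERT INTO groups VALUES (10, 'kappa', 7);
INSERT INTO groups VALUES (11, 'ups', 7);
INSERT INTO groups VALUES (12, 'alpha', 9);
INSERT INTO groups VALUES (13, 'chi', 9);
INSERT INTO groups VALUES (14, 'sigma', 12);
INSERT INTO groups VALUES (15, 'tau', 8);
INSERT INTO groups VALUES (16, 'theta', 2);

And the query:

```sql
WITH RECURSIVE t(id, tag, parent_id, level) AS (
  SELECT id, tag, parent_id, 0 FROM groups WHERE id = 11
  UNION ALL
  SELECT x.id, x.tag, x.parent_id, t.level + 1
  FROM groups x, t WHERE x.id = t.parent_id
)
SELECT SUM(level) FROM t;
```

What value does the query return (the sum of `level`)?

10

Base: id=11 (ups), parent_id=7, level 0.
Iteration 1: join on id=7 -> xi (id 7, parent_id=5, level 1).
Iteration 2: join on id=5 -> gamma (id 5, parent_id=2, level 2).
Iteration 3: join on id=2 -> iota (id 2, parent_id=1, level 3).
Iteration 4: join on id=1 -> psi (id 1, parent_id=NULL, level 4).
Iteration 5: parent_id is NULL; no match; recursion stops.
SUM(level) = 0 + 1 + 2 + 3 + 4 = 10.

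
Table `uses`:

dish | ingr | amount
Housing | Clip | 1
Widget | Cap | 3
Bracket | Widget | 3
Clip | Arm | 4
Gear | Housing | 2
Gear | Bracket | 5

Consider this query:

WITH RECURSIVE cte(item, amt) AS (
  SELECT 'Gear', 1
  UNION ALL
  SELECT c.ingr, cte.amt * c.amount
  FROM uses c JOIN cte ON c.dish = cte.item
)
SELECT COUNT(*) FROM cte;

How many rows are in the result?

Base: (Gear, amt=1).
Iteration 1: components of {Gear} -> Bracket = 1*5 = 5, Housing = 1*2 = 2.
Iteration 2: components of {Bracket,Housing} -> Clip = 2*1 = 2, Widget = 5*3 = 15.
Iteration 3: components of {Clip,Widget} -> Arm = 2*4 = 8, Cap = 15*3 = 45.
Iteration 4: no further components; recursion stops.
Total rows emitted: 7.

7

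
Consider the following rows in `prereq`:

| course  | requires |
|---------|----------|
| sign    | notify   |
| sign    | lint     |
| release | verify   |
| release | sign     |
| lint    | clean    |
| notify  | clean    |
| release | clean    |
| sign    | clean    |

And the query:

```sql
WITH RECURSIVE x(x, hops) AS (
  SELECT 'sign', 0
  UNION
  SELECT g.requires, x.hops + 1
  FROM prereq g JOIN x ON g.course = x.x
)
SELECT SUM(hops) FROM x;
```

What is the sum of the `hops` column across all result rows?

5

Base: (sign, hops=0).
Iteration 1: edges from {sign} -> (clean, hops=1), (lint, hops=1), (notify, hops=1).
Iteration 2: edges from {clean,lint,notify} -> (clean, hops=2). [UNION drops 1 duplicate row(s)]
Iteration 3: no outgoing edges from {clean}; recursion stops.
SUM(hops) = 0 + 1 + 1 + 1 + 2 = 5.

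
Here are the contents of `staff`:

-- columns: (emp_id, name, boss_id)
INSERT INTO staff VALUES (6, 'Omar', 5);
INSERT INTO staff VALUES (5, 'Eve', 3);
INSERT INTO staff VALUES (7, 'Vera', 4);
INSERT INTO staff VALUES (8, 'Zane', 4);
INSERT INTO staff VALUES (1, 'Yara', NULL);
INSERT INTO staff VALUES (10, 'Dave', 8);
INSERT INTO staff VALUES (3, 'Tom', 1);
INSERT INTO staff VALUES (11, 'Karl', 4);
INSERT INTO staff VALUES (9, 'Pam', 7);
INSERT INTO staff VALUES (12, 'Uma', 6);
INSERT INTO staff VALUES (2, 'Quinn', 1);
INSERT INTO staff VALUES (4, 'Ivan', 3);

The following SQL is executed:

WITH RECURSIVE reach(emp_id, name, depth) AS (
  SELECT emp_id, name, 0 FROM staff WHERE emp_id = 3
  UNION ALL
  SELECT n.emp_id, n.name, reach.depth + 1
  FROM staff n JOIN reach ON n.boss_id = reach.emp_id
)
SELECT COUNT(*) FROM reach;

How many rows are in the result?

10

Base: emp_id=3 (Tom) at depth 0.
Iteration 1: rows with boss_id in {3} -> Ivan (id 4, depth 1), Eve (id 5, depth 1).
Iteration 2: rows with boss_id in {4,5} -> Omar (id 6, depth 2), Vera (id 7, depth 2), Zane (id 8, depth 2), Karl (id 11, depth 2).
Iteration 3: rows with boss_id in {6,7,8,11} -> Pam (id 9, depth 3), Dave (id 10, depth 3), Uma (id 12, depth 3).
Iteration 4: no rows with boss_id in {9,10,12}; recursion stops.
Total rows emitted: 10.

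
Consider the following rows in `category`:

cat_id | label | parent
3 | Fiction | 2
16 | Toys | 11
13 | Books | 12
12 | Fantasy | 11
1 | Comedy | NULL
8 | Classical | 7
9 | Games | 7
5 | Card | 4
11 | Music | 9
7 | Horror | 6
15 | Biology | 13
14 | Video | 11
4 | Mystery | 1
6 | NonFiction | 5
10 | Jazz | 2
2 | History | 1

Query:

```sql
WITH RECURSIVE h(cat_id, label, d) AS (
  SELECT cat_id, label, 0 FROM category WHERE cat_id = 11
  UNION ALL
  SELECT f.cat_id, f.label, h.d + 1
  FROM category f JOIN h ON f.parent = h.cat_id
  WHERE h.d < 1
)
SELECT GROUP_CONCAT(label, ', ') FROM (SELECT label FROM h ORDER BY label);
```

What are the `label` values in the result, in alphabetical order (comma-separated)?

Fantasy, Music, Toys, Video

Base: cat_id=11 (Music) at d 0.
Iteration 1: rows with parent in {11} -> Fantasy (id 12, d 1), Video (id 14, d 1), Toys (id 16, d 1).
Iteration 2: d < 1 fails for all current rows; recursion stops.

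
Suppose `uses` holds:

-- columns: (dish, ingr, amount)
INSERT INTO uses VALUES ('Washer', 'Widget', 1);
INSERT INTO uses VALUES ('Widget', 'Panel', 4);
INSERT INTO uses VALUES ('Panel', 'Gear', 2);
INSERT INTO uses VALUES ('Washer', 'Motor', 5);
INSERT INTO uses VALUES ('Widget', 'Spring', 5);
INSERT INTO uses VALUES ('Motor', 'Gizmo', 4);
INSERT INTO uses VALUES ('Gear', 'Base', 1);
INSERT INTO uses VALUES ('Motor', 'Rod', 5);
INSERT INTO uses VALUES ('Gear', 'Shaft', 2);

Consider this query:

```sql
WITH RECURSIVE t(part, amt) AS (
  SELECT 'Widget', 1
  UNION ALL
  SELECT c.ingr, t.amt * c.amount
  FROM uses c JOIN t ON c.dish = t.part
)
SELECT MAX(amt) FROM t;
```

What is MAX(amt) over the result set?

Base: (Widget, amt=1).
Iteration 1: components of {Widget} -> Panel = 1*4 = 4, Spring = 1*5 = 5.
Iteration 2: components of {Panel,Spring} -> Gear = 4*2 = 8.
Iteration 3: components of {Gear} -> Base = 8*1 = 8, Shaft = 8*2 = 16.
Iteration 4: no further components; recursion stops.
amt values: 1, 4, 5, 8, 8, 16; the maximum is 16.

16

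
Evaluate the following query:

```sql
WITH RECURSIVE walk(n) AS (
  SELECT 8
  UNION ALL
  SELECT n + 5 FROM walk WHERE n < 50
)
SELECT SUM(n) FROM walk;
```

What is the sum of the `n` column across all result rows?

Base: n=8.
Iteration 1: 8 < 50 holds -> n = 8 + 5 = 13.
Iteration 2: 13 < 50 holds -> n = 13 + 5 = 18.
Iteration 3: 18 < 50 holds -> n = 18 + 5 = 23.
Iteration 4: 23 < 50 holds -> n = 23 + 5 = 28.
Iteration 5: 28 < 50 holds -> n = 28 + 5 = 33.
Iteration 6: 33 < 50 holds -> n = 33 + 5 = 38.
Iteration 7: 38 < 50 holds -> n = 38 + 5 = 43.
Iteration 8: 43 < 50 holds -> n = 43 + 5 = 48.
Iteration 9: 48 < 50 holds -> n = 48 + 5 = 53.
Iteration 10: 53 < 50 fails; recursion stops.
SUM(n) = 8 + 13 + 18 + 23 + 28 + 33 + 38 + 43 + 48 + 53 = 305.

305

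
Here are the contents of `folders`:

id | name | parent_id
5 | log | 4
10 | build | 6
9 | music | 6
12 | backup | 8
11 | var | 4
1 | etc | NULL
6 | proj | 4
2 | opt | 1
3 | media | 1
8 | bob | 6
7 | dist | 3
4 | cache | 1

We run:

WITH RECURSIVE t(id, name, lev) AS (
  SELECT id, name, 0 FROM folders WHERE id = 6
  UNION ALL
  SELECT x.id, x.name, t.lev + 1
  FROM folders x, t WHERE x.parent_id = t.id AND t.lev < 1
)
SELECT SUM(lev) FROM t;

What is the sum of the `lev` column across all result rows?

3

Base: id=6 (proj) at lev 0.
Iteration 1: rows with parent_id in {6} -> bob (id 8, lev 1), music (id 9, lev 1), build (id 10, lev 1).
Iteration 2: lev < 1 fails for all current rows; recursion stops.
SUM(lev) = 0 + 1 + 1 + 1 = 3.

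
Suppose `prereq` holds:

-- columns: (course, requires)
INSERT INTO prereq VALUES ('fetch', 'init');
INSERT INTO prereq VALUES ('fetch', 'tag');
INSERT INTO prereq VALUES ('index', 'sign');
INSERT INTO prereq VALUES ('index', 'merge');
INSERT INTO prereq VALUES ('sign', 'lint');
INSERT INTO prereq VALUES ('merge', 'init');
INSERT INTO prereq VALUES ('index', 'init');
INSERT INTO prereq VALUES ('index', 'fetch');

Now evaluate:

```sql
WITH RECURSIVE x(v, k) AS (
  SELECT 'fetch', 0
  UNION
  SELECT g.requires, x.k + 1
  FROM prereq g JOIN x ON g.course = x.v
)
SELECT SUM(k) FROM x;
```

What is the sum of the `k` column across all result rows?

Base: (fetch, k=0).
Iteration 1: edges from {fetch} -> (init, k=1), (tag, k=1).
Iteration 2: no outgoing edges from {init,tag}; recursion stops.
SUM(k) = 0 + 1 + 1 = 2.

2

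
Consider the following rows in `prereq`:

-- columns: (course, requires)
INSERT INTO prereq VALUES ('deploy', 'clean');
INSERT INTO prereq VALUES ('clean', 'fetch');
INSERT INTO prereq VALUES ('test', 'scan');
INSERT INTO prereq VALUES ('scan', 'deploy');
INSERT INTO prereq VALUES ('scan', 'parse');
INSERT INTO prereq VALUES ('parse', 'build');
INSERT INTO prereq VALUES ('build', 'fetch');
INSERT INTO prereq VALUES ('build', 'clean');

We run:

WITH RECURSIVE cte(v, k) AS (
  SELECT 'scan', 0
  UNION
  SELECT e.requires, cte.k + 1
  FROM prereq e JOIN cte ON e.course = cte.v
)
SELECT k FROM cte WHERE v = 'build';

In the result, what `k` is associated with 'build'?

Base: (scan, k=0).
Iteration 1: edges from {scan} -> (deploy, k=1), (parse, k=1).
Iteration 2: edges from {deploy,parse} -> (build, k=2), (clean, k=2).
Iteration 3: edges from {build,clean} -> (clean, k=3), (fetch, k=3). [UNION drops 1 duplicate row(s)]
Iteration 4: edges from {clean,fetch} -> (fetch, k=4).
Iteration 5: no outgoing edges from {fetch}; recursion stops.

2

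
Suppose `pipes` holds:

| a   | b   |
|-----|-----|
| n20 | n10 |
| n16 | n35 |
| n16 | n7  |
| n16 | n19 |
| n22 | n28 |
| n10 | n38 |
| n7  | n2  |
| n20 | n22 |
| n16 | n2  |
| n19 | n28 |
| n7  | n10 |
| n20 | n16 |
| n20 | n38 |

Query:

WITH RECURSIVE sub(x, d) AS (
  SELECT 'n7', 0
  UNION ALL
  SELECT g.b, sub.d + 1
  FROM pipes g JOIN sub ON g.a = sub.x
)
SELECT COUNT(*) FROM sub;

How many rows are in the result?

4

Base: (n7, d=0).
Iteration 1: edges from {n7} -> (n10, d=1), (n2, d=1).
Iteration 2: edges from {n10,n2} -> (n38, d=2).
Iteration 3: no outgoing edges from {n38}; recursion stops.
Total rows emitted: 4.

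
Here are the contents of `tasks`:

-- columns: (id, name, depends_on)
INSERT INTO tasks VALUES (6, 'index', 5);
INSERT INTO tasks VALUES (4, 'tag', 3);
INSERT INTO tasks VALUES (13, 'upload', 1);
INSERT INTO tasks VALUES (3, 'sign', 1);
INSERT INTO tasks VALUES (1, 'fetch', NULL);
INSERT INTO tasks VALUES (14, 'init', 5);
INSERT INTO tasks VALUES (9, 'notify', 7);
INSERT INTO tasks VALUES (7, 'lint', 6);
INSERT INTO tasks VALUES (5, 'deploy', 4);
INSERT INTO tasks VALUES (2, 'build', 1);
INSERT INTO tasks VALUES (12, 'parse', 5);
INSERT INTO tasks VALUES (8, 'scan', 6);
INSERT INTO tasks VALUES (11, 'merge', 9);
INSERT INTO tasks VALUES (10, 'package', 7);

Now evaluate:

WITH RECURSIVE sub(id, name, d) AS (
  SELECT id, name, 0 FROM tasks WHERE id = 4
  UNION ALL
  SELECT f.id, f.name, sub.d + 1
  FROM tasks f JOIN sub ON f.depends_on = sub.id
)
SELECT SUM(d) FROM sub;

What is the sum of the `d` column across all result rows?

Base: id=4 (tag) at d 0.
Iteration 1: rows with depends_on in {4} -> deploy (id 5, d 1).
Iteration 2: rows with depends_on in {5} -> index (id 6, d 2), parse (id 12, d 2), init (id 14, d 2).
Iteration 3: rows with depends_on in {6,12,14} -> lint (id 7, d 3), scan (id 8, d 3).
Iteration 4: rows with depends_on in {7,8} -> notify (id 9, d 4), package (id 10, d 4).
Iteration 5: rows with depends_on in {9,10} -> merge (id 11, d 5).
Iteration 6: no rows with depends_on in {11}; recursion stops.
SUM(d) = 0 + 1 + 2 + 2 + 2 + 3 + 3 + 4 + 4 + 5 = 26.

26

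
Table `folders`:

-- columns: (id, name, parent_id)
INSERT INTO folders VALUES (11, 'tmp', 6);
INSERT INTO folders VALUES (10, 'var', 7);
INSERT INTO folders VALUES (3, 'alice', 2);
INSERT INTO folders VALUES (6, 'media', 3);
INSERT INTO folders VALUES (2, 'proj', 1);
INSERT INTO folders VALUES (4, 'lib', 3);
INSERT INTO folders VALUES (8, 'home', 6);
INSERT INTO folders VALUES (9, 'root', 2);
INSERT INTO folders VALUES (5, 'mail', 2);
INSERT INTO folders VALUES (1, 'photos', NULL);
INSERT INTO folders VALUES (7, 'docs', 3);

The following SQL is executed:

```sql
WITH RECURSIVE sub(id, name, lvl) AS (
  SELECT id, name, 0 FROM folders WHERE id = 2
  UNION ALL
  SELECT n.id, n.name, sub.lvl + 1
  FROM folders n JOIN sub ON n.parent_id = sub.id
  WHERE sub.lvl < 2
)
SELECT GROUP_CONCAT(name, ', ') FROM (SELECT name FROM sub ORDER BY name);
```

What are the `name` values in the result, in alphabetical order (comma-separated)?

Base: id=2 (proj) at lvl 0.
Iteration 1: rows with parent_id in {2} -> alice (id 3, lvl 1), mail (id 5, lvl 1), root (id 9, lvl 1).
Iteration 2: rows with parent_id in {3,5,9} -> lib (id 4, lvl 2), media (id 6, lvl 2), docs (id 7, lvl 2).
Iteration 3: lvl < 2 fails for all current rows; recursion stops.

alice, docs, lib, mail, media, proj, root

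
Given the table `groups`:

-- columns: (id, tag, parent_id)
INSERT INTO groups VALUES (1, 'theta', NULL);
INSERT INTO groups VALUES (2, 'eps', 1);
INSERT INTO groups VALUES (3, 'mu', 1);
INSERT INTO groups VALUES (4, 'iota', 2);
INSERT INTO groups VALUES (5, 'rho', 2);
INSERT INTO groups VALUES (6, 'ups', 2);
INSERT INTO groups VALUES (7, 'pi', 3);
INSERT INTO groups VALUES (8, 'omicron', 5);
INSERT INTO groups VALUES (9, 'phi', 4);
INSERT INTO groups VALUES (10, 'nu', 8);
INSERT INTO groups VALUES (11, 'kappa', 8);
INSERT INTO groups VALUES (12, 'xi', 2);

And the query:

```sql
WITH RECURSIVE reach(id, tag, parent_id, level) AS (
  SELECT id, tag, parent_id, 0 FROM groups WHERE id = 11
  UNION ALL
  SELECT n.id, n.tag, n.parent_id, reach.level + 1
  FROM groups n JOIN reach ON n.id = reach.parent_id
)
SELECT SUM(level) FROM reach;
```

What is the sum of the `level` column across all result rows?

10

Base: id=11 (kappa), parent_id=8, level 0.
Iteration 1: join on id=8 -> omicron (id 8, parent_id=5, level 1).
Iteration 2: join on id=5 -> rho (id 5, parent_id=2, level 2).
Iteration 3: join on id=2 -> eps (id 2, parent_id=1, level 3).
Iteration 4: join on id=1 -> theta (id 1, parent_id=NULL, level 4).
Iteration 5: parent_id is NULL; no match; recursion stops.
SUM(level) = 0 + 1 + 2 + 3 + 4 = 10.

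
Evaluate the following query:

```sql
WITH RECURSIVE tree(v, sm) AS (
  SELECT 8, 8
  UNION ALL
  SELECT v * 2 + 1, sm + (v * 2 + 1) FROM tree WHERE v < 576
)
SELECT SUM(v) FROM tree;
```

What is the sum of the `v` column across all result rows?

Base: v=8, sm=8.
Iteration 1: 8 < 576 holds -> v = 8 * 2 + 1 = 17, sm = 8 + 17 = 25.
Iteration 2: 17 < 576 holds -> v = 17 * 2 + 1 = 35, sm = 25 + 35 = 60.
Iteration 3: 35 < 576 holds -> v = 35 * 2 + 1 = 71, sm = 60 + 71 = 131.
Iteration 4: 71 < 576 holds -> v = 71 * 2 + 1 = 143, sm = 131 + 143 = 274.
Iteration 5: 143 < 576 holds -> v = 143 * 2 + 1 = 287, sm = 274 + 287 = 561.
Iteration 6: 287 < 576 holds -> v = 287 * 2 + 1 = 575, sm = 561 + 575 = 1136.
Iteration 7: 575 < 576 holds -> v = 575 * 2 + 1 = 1151, sm = 1136 + 1151 = 2287.
Iteration 8: 1151 < 576 fails; recursion stops.
SUM(v) = 8 + 17 + 35 + 71 + 143 + 287 + 575 + 1151 = 2287.

2287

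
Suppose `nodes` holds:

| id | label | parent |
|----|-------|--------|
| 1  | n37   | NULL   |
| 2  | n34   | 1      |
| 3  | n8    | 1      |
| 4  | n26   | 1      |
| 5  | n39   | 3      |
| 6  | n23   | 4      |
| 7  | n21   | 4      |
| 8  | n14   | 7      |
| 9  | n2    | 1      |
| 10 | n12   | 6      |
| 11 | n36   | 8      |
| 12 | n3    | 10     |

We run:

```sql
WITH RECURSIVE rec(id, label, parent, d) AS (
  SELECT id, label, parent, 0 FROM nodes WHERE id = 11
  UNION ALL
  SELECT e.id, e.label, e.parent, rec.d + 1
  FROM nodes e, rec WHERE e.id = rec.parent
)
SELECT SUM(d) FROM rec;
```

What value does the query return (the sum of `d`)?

10

Base: id=11 (n36), parent=8, d 0.
Iteration 1: join on id=8 -> n14 (id 8, parent=7, d 1).
Iteration 2: join on id=7 -> n21 (id 7, parent=4, d 2).
Iteration 3: join on id=4 -> n26 (id 4, parent=1, d 3).
Iteration 4: join on id=1 -> n37 (id 1, parent=NULL, d 4).
Iteration 5: parent is NULL; no match; recursion stops.
SUM(d) = 0 + 1 + 2 + 3 + 4 = 10.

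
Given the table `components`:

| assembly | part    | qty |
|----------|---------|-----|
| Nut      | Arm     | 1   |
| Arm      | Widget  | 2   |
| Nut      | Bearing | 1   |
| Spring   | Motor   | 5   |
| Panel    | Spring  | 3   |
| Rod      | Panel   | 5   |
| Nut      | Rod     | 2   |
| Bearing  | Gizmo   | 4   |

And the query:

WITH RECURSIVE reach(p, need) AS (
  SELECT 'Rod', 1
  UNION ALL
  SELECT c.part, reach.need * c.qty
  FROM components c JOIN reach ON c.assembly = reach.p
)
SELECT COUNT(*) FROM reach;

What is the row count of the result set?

Base: (Rod, need=1).
Iteration 1: components of {Rod} -> Panel = 1*5 = 5.
Iteration 2: components of {Panel} -> Spring = 5*3 = 15.
Iteration 3: components of {Spring} -> Motor = 15*5 = 75.
Iteration 4: no further components; recursion stops.
Total rows emitted: 4.

4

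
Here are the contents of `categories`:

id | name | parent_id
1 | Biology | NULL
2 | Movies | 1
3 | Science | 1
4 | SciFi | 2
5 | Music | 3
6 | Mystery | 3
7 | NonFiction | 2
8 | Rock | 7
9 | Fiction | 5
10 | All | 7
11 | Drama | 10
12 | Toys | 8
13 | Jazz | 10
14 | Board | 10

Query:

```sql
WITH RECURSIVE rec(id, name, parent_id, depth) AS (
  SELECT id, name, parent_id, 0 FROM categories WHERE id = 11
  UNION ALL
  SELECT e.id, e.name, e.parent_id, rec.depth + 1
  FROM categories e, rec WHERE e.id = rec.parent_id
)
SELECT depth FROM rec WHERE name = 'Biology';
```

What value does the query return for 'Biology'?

Base: id=11 (Drama), parent_id=10, depth 0.
Iteration 1: join on id=10 -> All (id 10, parent_id=7, depth 1).
Iteration 2: join on id=7 -> NonFiction (id 7, parent_id=2, depth 2).
Iteration 3: join on id=2 -> Movies (id 2, parent_id=1, depth 3).
Iteration 4: join on id=1 -> Biology (id 1, parent_id=NULL, depth 4).
Iteration 5: parent_id is NULL; no match; recursion stops.

4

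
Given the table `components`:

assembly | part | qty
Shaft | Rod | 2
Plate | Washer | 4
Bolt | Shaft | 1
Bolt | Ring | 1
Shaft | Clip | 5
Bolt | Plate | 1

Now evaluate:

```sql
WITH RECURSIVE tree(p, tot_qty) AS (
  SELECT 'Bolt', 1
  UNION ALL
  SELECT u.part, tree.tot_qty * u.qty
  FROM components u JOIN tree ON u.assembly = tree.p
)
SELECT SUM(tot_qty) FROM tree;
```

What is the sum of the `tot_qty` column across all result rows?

15

Base: (Bolt, tot_qty=1).
Iteration 1: components of {Bolt} -> Plate = 1*1 = 1, Ring = 1*1 = 1, Shaft = 1*1 = 1.
Iteration 2: components of {Plate,Ring,Shaft} -> Clip = 1*5 = 5, Rod = 1*2 = 2, Washer = 1*4 = 4.
Iteration 3: no further components; recursion stops.
SUM(tot_qty) = 1 + 1 + 1 + 1 + 2 + 5 + 4 = 15.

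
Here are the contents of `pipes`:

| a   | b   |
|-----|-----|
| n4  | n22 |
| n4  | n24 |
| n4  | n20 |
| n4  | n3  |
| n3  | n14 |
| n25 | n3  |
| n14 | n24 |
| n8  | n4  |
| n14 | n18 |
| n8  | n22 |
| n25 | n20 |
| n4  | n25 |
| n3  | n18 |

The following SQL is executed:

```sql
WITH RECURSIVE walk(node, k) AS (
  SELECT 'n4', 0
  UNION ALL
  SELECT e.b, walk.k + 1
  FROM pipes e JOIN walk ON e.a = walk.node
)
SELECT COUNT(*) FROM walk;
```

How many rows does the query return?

16

Base: (n4, k=0).
Iteration 1: edges from {n4} -> (n20, k=1), (n22, k=1), (n24, k=1), (n25, k=1), (n3, k=1).
Iteration 2: edges from {n20,n22,n24,n25,n3} -> (n14, k=2), (n18, k=2), (n20, k=2), (n3, k=2).
Iteration 3: edges from {n14,n18,n20,n3} -> (n14, k=3), (n18, k=3) x2, (n24, k=3). [UNION ALL keeps all 4 new rows, including repeats]
Iteration 4: edges from {n14,n18,n24} -> (n18, k=4), (n24, k=4).
Iteration 5: no outgoing edges from {n18,n24}; recursion stops.
Total rows emitted: 16.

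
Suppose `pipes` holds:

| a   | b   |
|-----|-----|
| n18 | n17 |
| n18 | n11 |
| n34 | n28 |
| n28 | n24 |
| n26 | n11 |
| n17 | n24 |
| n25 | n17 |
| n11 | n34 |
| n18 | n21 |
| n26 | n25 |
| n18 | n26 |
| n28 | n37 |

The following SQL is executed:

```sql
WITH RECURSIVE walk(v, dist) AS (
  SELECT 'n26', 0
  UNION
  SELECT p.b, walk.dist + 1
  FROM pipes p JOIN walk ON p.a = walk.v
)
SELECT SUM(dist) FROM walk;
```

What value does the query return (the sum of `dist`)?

Base: (n26, dist=0).
Iteration 1: edges from {n26} -> (n11, dist=1), (n25, dist=1).
Iteration 2: edges from {n11,n25} -> (n17, dist=2), (n34, dist=2).
Iteration 3: edges from {n17,n34} -> (n24, dist=3), (n28, dist=3).
Iteration 4: edges from {n24,n28} -> (n24, dist=4), (n37, dist=4).
Iteration 5: no outgoing edges from {n24,n37}; recursion stops.
SUM(dist) = 0 + 1 + 1 + 2 + 2 + 3 + 3 + 4 + 4 = 20.

20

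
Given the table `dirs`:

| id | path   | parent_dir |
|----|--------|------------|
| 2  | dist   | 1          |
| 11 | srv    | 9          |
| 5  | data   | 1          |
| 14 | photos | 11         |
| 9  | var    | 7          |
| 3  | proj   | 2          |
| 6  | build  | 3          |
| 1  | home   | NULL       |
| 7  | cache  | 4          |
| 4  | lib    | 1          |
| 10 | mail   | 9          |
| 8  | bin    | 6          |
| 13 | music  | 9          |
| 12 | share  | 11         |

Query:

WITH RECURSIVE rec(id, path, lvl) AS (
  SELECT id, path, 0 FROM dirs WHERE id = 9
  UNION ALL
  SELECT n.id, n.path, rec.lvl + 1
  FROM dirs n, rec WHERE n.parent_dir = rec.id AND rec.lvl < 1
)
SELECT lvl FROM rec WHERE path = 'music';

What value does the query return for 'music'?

Base: id=9 (var) at lvl 0.
Iteration 1: rows with parent_dir in {9} -> mail (id 10, lvl 1), srv (id 11, lvl 1), music (id 13, lvl 1).
Iteration 2: lvl < 1 fails for all current rows; recursion stops.

1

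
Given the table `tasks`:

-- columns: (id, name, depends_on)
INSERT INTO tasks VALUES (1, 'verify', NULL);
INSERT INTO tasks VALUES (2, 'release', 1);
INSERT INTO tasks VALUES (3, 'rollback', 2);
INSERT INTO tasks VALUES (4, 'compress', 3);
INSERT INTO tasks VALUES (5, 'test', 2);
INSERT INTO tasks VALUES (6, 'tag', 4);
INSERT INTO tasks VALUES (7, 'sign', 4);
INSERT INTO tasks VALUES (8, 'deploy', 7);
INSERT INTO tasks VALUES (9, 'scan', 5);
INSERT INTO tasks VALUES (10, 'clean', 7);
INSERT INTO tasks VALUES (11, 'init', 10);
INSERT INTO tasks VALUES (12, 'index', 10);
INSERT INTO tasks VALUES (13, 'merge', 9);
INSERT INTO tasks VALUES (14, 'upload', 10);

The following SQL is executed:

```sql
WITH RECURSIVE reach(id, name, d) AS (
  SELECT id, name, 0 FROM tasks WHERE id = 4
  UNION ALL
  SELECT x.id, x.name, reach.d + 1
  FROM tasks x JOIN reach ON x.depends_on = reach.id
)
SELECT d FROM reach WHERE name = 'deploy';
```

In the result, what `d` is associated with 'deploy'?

Base: id=4 (compress) at d 0.
Iteration 1: rows with depends_on in {4} -> tag (id 6, d 1), sign (id 7, d 1).
Iteration 2: rows with depends_on in {6,7} -> deploy (id 8, d 2), clean (id 10, d 2).
Iteration 3: rows with depends_on in {8,10} -> init (id 11, d 3), index (id 12, d 3), upload (id 14, d 3).
Iteration 4: no rows with depends_on in {11,12,14}; recursion stops.

2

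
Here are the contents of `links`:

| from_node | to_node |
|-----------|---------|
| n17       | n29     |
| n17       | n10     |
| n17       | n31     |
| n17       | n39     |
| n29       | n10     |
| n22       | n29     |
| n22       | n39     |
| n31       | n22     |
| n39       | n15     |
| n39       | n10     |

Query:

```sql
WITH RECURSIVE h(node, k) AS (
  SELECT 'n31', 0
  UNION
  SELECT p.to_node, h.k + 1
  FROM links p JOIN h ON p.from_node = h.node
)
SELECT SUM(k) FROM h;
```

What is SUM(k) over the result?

Base: (n31, k=0).
Iteration 1: edges from {n31} -> (n22, k=1).
Iteration 2: edges from {n22} -> (n29, k=2), (n39, k=2).
Iteration 3: edges from {n29,n39} -> (n10, k=3), (n15, k=3). [UNION drops 1 duplicate row(s)]
Iteration 4: no outgoing edges from {n10,n15}; recursion stops.
SUM(k) = 0 + 1 + 2 + 2 + 3 + 3 = 11.

11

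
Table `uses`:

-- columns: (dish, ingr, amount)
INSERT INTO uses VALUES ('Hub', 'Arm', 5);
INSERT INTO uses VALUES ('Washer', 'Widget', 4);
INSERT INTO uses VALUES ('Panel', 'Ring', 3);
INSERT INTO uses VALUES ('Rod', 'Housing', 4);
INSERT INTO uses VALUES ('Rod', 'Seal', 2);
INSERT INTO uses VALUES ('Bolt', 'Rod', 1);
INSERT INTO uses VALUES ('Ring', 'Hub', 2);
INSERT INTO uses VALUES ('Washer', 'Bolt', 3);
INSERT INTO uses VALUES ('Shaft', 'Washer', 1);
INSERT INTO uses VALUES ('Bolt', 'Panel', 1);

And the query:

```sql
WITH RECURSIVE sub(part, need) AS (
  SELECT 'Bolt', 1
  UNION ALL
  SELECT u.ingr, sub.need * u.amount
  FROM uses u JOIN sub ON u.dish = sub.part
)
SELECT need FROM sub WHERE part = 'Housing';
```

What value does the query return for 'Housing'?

Base: (Bolt, need=1).
Iteration 1: components of {Bolt} -> Panel = 1*1 = 1, Rod = 1*1 = 1.
Iteration 2: components of {Panel,Rod} -> Housing = 1*4 = 4, Ring = 1*3 = 3, Seal = 1*2 = 2.
Iteration 3: components of {Housing,Ring,Seal} -> Hub = 3*2 = 6.
Iteration 4: components of {Hub} -> Arm = 6*5 = 30.
Iteration 5: no further components; recursion stops.

4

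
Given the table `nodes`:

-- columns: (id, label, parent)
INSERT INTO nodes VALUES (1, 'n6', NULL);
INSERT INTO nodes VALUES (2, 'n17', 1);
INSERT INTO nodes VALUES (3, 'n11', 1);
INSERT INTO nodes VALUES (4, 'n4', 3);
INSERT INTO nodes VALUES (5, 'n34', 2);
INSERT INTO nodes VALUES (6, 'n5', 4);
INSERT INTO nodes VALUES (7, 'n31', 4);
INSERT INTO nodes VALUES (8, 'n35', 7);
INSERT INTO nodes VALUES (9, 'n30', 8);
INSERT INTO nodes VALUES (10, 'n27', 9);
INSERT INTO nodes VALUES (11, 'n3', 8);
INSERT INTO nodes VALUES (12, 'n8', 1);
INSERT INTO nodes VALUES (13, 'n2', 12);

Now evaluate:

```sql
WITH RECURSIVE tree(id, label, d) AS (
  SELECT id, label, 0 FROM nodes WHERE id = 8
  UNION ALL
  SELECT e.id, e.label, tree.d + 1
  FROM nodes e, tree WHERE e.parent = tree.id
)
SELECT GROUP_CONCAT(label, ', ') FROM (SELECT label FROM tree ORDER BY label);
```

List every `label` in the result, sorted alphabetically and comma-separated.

Base: id=8 (n35) at d 0.
Iteration 1: rows with parent in {8} -> n30 (id 9, d 1), n3 (id 11, d 1).
Iteration 2: rows with parent in {9,11} -> n27 (id 10, d 2).
Iteration 3: no rows with parent in {10}; recursion stops.

n27, n3, n30, n35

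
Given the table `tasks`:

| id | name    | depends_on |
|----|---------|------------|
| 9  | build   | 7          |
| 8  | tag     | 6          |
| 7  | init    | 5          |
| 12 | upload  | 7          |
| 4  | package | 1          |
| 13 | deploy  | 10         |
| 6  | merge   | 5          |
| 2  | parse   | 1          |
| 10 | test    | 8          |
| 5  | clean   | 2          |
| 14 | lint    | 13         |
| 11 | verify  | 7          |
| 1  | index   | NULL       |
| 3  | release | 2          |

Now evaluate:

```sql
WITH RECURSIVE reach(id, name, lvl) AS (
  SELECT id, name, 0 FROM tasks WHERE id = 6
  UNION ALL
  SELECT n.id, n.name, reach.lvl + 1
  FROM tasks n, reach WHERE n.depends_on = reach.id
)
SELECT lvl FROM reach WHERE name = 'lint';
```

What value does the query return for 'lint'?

4

Base: id=6 (merge) at lvl 0.
Iteration 1: rows with depends_on in {6} -> tag (id 8, lvl 1).
Iteration 2: rows with depends_on in {8} -> test (id 10, lvl 2).
Iteration 3: rows with depends_on in {10} -> deploy (id 13, lvl 3).
Iteration 4: rows with depends_on in {13} -> lint (id 14, lvl 4).
Iteration 5: no rows with depends_on in {14}; recursion stops.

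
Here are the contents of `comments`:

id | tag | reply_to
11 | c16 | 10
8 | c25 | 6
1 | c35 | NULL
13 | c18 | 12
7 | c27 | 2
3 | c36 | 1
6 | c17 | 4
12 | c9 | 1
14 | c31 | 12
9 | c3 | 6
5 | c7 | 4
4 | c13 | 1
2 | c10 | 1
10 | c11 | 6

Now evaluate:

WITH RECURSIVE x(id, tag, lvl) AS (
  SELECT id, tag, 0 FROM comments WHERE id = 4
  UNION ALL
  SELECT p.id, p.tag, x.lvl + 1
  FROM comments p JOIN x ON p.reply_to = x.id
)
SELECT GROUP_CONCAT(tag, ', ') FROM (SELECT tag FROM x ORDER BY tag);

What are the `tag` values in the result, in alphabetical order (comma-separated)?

c11, c13, c16, c17, c25, c3, c7

Base: id=4 (c13) at lvl 0.
Iteration 1: rows with reply_to in {4} -> c7 (id 5, lvl 1), c17 (id 6, lvl 1).
Iteration 2: rows with reply_to in {5,6} -> c25 (id 8, lvl 2), c3 (id 9, lvl 2), c11 (id 10, lvl 2).
Iteration 3: rows with reply_to in {8,9,10} -> c16 (id 11, lvl 3).
Iteration 4: no rows with reply_to in {11}; recursion stops.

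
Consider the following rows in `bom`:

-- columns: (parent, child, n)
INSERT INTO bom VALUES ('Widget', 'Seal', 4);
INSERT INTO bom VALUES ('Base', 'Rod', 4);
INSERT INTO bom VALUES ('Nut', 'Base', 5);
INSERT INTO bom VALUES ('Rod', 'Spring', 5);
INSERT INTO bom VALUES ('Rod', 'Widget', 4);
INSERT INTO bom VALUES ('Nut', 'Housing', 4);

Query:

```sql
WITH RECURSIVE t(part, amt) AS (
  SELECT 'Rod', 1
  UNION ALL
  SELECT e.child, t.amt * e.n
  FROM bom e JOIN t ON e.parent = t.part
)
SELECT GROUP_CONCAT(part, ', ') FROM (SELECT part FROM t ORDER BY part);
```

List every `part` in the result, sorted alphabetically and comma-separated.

Base: (Rod, amt=1).
Iteration 1: components of {Rod} -> Spring = 1*5 = 5, Widget = 1*4 = 4.
Iteration 2: components of {Spring,Widget} -> Seal = 4*4 = 16.
Iteration 3: no further components; recursion stops.

Rod, Seal, Spring, Widget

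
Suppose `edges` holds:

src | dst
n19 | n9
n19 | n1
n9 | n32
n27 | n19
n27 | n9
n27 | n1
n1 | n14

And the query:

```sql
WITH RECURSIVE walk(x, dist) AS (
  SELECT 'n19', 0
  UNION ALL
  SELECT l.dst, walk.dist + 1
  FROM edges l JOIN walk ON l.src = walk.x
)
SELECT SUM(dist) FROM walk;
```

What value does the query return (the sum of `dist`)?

6

Base: (n19, dist=0).
Iteration 1: edges from {n19} -> (n1, dist=1), (n9, dist=1).
Iteration 2: edges from {n1,n9} -> (n14, dist=2), (n32, dist=2).
Iteration 3: no outgoing edges from {n14,n32}; recursion stops.
SUM(dist) = 0 + 1 + 1 + 2 + 2 = 6.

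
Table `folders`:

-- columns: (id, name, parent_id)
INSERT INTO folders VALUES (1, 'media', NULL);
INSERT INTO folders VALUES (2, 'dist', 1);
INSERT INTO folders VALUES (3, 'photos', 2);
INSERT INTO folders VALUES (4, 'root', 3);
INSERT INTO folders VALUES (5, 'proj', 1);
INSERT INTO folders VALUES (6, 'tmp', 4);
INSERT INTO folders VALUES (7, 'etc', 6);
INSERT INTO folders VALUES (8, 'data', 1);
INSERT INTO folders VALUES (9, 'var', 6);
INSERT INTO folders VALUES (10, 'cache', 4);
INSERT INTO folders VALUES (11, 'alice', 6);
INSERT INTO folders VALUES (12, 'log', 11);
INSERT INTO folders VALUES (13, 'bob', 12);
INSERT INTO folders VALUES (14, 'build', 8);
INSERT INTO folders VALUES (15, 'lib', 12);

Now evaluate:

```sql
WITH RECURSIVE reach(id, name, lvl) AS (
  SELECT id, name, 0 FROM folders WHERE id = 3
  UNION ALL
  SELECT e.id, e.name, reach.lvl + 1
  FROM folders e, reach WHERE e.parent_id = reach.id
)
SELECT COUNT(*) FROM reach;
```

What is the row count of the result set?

10

Base: id=3 (photos) at lvl 0.
Iteration 1: rows with parent_id in {3} -> root (id 4, lvl 1).
Iteration 2: rows with parent_id in {4} -> tmp (id 6, lvl 2), cache (id 10, lvl 2).
Iteration 3: rows with parent_id in {6,10} -> etc (id 7, lvl 3), var (id 9, lvl 3), alice (id 11, lvl 3).
Iteration 4: rows with parent_id in {7,9,11} -> log (id 12, lvl 4).
Iteration 5: rows with parent_id in {12} -> bob (id 13, lvl 5), lib (id 15, lvl 5).
Iteration 6: no rows with parent_id in {13,15}; recursion stops.
Total rows emitted: 10.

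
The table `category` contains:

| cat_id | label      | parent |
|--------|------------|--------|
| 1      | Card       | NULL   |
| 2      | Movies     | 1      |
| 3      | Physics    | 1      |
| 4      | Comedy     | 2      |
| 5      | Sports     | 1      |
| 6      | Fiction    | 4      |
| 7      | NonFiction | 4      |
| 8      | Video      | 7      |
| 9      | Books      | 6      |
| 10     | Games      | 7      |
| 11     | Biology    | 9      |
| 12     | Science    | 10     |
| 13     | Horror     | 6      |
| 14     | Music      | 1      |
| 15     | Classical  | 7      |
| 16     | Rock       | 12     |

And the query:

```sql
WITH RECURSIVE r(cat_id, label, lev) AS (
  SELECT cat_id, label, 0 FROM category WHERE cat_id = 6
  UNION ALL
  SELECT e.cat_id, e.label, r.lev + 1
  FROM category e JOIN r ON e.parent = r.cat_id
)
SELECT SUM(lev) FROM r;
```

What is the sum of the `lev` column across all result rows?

Base: cat_id=6 (Fiction) at lev 0.
Iteration 1: rows with parent in {6} -> Books (id 9, lev 1), Horror (id 13, lev 1).
Iteration 2: rows with parent in {9,13} -> Biology (id 11, lev 2).
Iteration 3: no rows with parent in {11}; recursion stops.
SUM(lev) = 0 + 1 + 1 + 2 = 4.

4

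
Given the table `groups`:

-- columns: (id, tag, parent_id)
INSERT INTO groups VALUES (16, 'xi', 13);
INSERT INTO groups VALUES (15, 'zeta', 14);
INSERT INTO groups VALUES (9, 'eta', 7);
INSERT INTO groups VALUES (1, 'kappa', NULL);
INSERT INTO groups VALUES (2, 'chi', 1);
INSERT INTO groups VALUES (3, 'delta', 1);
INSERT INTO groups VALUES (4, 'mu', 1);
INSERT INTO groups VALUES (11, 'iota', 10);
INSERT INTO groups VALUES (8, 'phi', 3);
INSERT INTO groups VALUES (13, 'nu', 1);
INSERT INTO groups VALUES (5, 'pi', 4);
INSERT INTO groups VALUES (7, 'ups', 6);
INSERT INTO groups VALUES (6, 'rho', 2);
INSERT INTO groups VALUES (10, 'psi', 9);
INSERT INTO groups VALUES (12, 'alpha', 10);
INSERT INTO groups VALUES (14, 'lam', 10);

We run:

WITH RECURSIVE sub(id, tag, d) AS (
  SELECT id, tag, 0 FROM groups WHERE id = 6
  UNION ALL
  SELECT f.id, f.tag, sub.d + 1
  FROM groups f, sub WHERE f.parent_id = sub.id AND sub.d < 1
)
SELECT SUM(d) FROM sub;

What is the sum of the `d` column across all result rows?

1

Base: id=6 (rho) at d 0.
Iteration 1: rows with parent_id in {6} -> ups (id 7, d 1).
Iteration 2: d < 1 fails for all current rows; recursion stops.
SUM(d) = 0 + 1 = 1.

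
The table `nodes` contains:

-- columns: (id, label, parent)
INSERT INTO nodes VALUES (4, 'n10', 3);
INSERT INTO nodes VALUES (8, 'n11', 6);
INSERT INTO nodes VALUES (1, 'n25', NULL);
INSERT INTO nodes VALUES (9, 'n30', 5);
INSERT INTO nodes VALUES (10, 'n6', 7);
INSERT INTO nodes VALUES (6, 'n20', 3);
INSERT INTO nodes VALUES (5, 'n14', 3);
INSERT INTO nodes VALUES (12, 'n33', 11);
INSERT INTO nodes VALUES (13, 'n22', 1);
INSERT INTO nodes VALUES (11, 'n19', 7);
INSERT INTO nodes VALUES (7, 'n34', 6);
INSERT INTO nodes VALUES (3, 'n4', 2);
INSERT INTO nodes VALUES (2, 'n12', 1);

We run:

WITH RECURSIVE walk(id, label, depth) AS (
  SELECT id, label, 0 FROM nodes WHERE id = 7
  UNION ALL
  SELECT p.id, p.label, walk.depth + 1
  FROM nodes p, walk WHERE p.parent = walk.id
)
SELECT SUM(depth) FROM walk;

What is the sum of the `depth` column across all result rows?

Base: id=7 (n34) at depth 0.
Iteration 1: rows with parent in {7} -> n6 (id 10, depth 1), n19 (id 11, depth 1).
Iteration 2: rows with parent in {10,11} -> n33 (id 12, depth 2).
Iteration 3: no rows with parent in {12}; recursion stops.
SUM(depth) = 0 + 1 + 1 + 2 = 4.

4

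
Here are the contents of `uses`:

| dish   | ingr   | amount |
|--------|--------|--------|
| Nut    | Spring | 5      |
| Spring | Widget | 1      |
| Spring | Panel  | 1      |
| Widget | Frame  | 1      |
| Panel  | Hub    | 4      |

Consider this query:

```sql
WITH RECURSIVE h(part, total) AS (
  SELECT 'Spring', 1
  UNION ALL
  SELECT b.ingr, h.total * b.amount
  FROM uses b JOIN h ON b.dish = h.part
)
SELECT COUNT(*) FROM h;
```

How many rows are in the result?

Base: (Spring, total=1).
Iteration 1: components of {Spring} -> Panel = 1*1 = 1, Widget = 1*1 = 1.
Iteration 2: components of {Panel,Widget} -> Frame = 1*1 = 1, Hub = 1*4 = 4.
Iteration 3: no further components; recursion stops.
Total rows emitted: 5.

5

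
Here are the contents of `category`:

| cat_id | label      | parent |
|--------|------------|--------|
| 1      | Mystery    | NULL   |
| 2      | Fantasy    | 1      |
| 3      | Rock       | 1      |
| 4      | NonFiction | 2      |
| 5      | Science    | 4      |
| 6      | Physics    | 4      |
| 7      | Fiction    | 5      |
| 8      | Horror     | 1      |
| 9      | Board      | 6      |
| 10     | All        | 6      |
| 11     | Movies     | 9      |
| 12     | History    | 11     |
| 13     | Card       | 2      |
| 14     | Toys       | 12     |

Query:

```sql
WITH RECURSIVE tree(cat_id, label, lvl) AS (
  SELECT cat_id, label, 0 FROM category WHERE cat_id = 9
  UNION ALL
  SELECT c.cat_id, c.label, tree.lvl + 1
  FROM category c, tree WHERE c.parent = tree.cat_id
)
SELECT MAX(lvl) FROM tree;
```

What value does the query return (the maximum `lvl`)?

Base: cat_id=9 (Board) at lvl 0.
Iteration 1: rows with parent in {9} -> Movies (id 11, lvl 1).
Iteration 2: rows with parent in {11} -> History (id 12, lvl 2).
Iteration 3: rows with parent in {12} -> Toys (id 14, lvl 3).
Iteration 4: no rows with parent in {14}; recursion stops.
lvl values: 0, 1, 2, 3; the maximum is 3.

3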